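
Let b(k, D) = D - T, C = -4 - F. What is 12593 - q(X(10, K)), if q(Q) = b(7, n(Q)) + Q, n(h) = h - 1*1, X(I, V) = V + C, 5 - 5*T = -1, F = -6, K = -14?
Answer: 63096/5 ≈ 12619.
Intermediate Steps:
T = 6/5 (T = 1 - ⅕*(-1) = 1 + ⅕ = 6/5 ≈ 1.2000)
C = 2 (C = -4 - 1*(-6) = -4 + 6 = 2)
X(I, V) = 2 + V (X(I, V) = V + 2 = 2 + V)
n(h) = -1 + h (n(h) = h - 1 = -1 + h)
b(k, D) = -6/5 + D (b(k, D) = D - 1*6/5 = D - 6/5 = -6/5 + D)
q(Q) = -11/5 + 2*Q (q(Q) = (-6/5 + (-1 + Q)) + Q = (-11/5 + Q) + Q = -11/5 + 2*Q)
12593 - q(X(10, K)) = 12593 - (-11/5 + 2*(2 - 14)) = 12593 - (-11/5 + 2*(-12)) = 12593 - (-11/5 - 24) = 12593 - 1*(-131/5) = 12593 + 131/5 = 63096/5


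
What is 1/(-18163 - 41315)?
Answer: -1/59478 ≈ -1.6813e-5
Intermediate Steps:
1/(-18163 - 41315) = 1/(-59478) = -1/59478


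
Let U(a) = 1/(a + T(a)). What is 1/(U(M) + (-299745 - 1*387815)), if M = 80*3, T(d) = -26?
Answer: -214/147137839 ≈ -1.4544e-6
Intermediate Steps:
M = 240
U(a) = 1/(-26 + a) (U(a) = 1/(a - 26) = 1/(-26 + a))
1/(U(M) + (-299745 - 1*387815)) = 1/(1/(-26 + 240) + (-299745 - 1*387815)) = 1/(1/214 + (-299745 - 387815)) = 1/(1/214 - 687560) = 1/(-147137839/214) = -214/147137839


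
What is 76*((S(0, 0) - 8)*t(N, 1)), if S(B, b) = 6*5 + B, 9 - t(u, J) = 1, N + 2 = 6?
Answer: 13376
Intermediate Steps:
N = 4 (N = -2 + 6 = 4)
t(u, J) = 8 (t(u, J) = 9 - 1*1 = 9 - 1 = 8)
S(B, b) = 30 + B
76*((S(0, 0) - 8)*t(N, 1)) = 76*(((30 + 0) - 8)*8) = 76*((30 - 8)*8) = 76*(22*8) = 76*176 = 13376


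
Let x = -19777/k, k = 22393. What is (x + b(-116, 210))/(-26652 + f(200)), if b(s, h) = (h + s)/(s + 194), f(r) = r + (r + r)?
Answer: -70292/5687978751 ≈ -1.2358e-5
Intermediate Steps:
f(r) = 3*r (f(r) = r + 2*r = 3*r)
b(s, h) = (h + s)/(194 + s)
x = -19777/22393 ≈ -0.88318
(x + b(-116, 210))/(-26652 + f(200)) = (-19777/22393 + (210 - 116)/(194 - 116))/(-26652 + 3*200) = (-19777/22393 + 94/78)/(-26652 + 600) = (-19777/22393 + (1/78)*94)/(-26052) = (-19777/22393 + 47/39)*(-1/26052) = (281168/873327)*(-1/26052) = -70292/5687978751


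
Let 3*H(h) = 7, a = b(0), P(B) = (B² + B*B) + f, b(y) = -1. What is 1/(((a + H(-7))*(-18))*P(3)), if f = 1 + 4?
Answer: -1/552 ≈ -0.0018116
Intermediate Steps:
f = 5
P(B) = 5 + 2*B² (P(B) = (B² + B*B) + 5 = (B² + B²) + 5 = 2*B² + 5 = 5 + 2*B²)
a = -1
H(h) = 7/3 (H(h) = (⅓)*7 = 7/3)
1/(((a + H(-7))*(-18))*P(3)) = 1/(((-1 + 7/3)*(-18))*(5 + 2*3²)) = 1/(((4/3)*(-18))*(5 + 2*9)) = 1/(-24*(5 + 18)) = 1/(-24*23) = 1/(-552) = -1/552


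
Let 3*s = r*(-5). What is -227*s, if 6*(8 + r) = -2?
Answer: -28375/9 ≈ -3152.8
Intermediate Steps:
r = -25/3 (r = -8 + (1/6)*(-2) = -8 - 1/3 = -25/3 ≈ -8.3333)
s = 125/9 (s = (-25/3*(-5))/3 = (1/3)*(125/3) = 125/9 ≈ 13.889)
-227*s = -227*125/9 = -28375/9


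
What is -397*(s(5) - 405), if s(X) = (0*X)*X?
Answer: 160785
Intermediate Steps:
s(X) = 0 (s(X) = 0*X = 0)
-397*(s(5) - 405) = -397*(0 - 405) = -397*(-405) = 160785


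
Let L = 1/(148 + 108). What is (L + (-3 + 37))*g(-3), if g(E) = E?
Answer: -26115/256 ≈ -102.01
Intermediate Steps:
L = 1/256 ≈ 0.0039063
(L + (-3 + 37))*g(-3) = (1/256 + (-3 + 37))*(-3) = (1/256 + 34)*(-3) = (8705/256)*(-3) = -26115/256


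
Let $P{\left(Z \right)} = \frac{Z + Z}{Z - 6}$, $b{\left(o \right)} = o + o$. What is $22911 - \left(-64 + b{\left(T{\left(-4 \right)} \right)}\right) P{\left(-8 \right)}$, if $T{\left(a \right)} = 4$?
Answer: $22975$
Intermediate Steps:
$b{\left(o \right)} = 2 o$
$P{\left(Z \right)} = \frac{2 Z}{-6 + Z}$
$22911 - \left(-64 + b{\left(T{\left(-4 \right)} \right)}\right) P{\left(-8 \right)} = 22911 - \left(-64 + 2 \cdot 4\right) 2 \left(-8\right) \frac{1}{-6 - 8} = 22911 - \left(-64 + 8\right) 2 \left(-8\right) \frac{1}{-14} = 22911 - - 56 \cdot 2 \left(-8\right) \left(- \frac{1}{14}\right) = 22911 - \left(-56\right) \frac{8}{7} = 22911 - -64 = 22911 + 64 = 22975$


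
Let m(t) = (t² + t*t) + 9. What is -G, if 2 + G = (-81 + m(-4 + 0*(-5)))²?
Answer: -1598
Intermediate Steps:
m(t) = 9 + 2*t² (m(t) = (t² + t²) + 9 = 2*t² + 9 = 9 + 2*t²)
G = 1598 (G = -2 + (-81 + (9 + 2*(-4 + 0*(-5))²))² = -2 + (-81 + (9 + 2*(-4 + 0)²))² = -2 + (-81 + (9 + 2*(-4)²))² = -2 + (-81 + (9 + 2*16))² = -2 + (-81 + (9 + 32))² = -2 + (-81 + 41)² = -2 + (-40)² = -2 + 1600 = 1598)
-G = -1*1598 = -1598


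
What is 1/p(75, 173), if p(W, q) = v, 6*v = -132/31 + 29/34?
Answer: -6324/3589 ≈ -1.7621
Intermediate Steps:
v = -3589/6324 (v = (-132/31 + 29/34)/6 = (⅙)*(-3589/1054) = -3589/6324 ≈ -0.56752)
p(W, q) = -3589/6324
1/p(75, 173) = 1/(-3589/6324) = -6324/3589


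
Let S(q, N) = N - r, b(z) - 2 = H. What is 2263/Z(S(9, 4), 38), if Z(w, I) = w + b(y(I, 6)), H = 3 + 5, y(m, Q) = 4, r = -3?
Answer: 2263/17 ≈ 133.12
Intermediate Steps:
H = 8
b(z) = 10 (b(z) = 2 + 8 = 10)
S(q, N) = 3 + N (S(q, N) = N - 1*(-3) = N + 3 = 3 + N)
Z(w, I) = 10 + w (Z(w, I) = w + 10 = 10 + w)
2263/Z(S(9, 4), 38) = 2263/(10 + (3 + 4)) = 2263/(10 + 7) = 2263/17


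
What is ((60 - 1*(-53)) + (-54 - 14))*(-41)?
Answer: -1845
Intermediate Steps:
((60 - 1*(-53)) + (-54 - 14))*(-41) = ((60 + 53) - 68)*(-41) = (113 - 68)*(-41) = 45*(-41) = -1845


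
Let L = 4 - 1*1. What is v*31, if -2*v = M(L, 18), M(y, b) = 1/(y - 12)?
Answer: 31/18 ≈ 1.7222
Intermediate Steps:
L = 3 (L = 4 - 1 = 3)
M(y, b) = 1/(-12 + y)
v = 1/18 (v = -1/(2*(-12 + 3)) = -½/(-9) = -½*(-⅑) = 1/18 ≈ 0.055556)
v*31 = (1/18)*31 = 31/18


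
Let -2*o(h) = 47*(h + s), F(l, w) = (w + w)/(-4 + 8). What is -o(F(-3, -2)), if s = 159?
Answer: 3713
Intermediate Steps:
F(l, w) = w/2 (F(l, w) = (2*w)/4 = (2*w)*(¼) = w/2)
o(h) = -7473/2 - 47*h/2 (o(h) = -47*(h + 159)/2 = -47*(159 + h)/2 = -(7473 + 47*h)/2 = -7473/2 - 47*h/2)
-o(F(-3, -2)) = -(-7473/2 - 47*(-2)/4) = -(-7473/2 - 47/2*(-1)) = -(-7473/2 + 47/2) = -1*(-3713) = 3713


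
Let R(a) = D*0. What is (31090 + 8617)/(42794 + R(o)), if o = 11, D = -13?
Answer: 39707/42794 ≈ 0.92786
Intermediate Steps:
R(a) = 0 (R(a) = -13*0 = 0)
(31090 + 8617)/(42794 + R(o)) = (31090 + 8617)/(42794 + 0) = 39707/42794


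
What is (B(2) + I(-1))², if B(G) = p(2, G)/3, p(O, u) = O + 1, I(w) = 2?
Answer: 9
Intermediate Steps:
p(O, u) = 1 + O
B(G) = 1 (B(G) = (1 + 2)/3 = 3*(⅓) = 1)
(B(2) + I(-1))² = (1 + 2)² = 3² = 9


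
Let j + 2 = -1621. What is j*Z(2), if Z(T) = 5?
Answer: -8115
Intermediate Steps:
j = -1623 (j = -2 - 1621 = -1623)
j*Z(2) = -1623*5 = -8115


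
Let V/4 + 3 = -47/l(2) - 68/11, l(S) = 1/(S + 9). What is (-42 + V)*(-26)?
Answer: 613964/11 ≈ 55815.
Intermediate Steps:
l(S) = 1/(9 + S)
V = -23152/11 (V = -12 + 4*(-47/(1/(9 + 2)) - 68/11) = -12 + 4*(-47/(1/11) - 68*1/11) = -12 + 4*(-47/1/11 - 68/11) = -12 + 4*(-47*11 - 68/11) = -12 + 4*(-517 - 68/11) = -12 + 4*(-5755/11) = -12 - 23020/11 = -23152/11 ≈ -2104.7)
(-42 + V)*(-26) = (-42 - 23152/11)*(-26) = -23614/11*(-26) = 613964/11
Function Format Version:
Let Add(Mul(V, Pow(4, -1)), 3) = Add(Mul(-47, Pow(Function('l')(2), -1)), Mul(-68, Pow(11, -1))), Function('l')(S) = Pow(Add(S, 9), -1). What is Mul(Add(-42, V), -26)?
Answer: Rational(613964, 11) ≈ 55815.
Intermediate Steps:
Function('l')(S) = Pow(Add(9, S), -1)
V = Rational(-23152, 11) (V = Add(-12, Mul(4, Add(Mul(-47, Pow(Pow(Add(9, 2), -1), -1)), Mul(-68, Pow(11, -1))))) = Add(-12, Mul(4, Add(Mul(-47, Pow(Pow(11, -1), -1)), Mul(-68, Rational(1, 11))))) = Add(-12, Mul(4, Add(Mul(-47, Pow(Rational(1, 11), -1)), Rational(-68, 11)))) = Add(-12, Mul(4, Add(Mul(-47, 11), Rational(-68, 11)))) = Add(-12, Mul(4, Add(-517, Rational(-68, 11)))) = Add(-12, Mul(4, Rational(-5755, 11))) = Add(-12, Rational(-23020, 11)) = Rational(-23152, 11) ≈ -2104.7)
Mul(Add(-42, V), -26) = Mul(Add(-42, Rational(-23152, 11)), -26) = Mul(Rational(-23614, 11), -26) = Rational(613964, 11)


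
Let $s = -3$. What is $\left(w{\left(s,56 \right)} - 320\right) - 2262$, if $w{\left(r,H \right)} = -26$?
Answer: $-2608$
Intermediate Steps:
$\left(w{\left(s,56 \right)} - 320\right) - 2262 = \left(-26 - 320\right) - 2262 = -346 - 2262 = -2608$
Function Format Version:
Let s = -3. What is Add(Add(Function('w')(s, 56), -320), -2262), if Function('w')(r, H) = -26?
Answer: -2608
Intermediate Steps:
Add(Add(Function('w')(s, 56), -320), -2262) = Add(Add(-26, -320), -2262) = Add(-346, -2262) = -2608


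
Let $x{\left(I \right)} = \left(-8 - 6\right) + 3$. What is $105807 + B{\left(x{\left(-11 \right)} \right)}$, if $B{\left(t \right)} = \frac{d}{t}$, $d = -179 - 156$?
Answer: $\frac{1164212}{11} \approx 1.0584 \cdot 10^{5}$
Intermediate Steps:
$x{\left(I \right)} = -11$ ($x{\left(I \right)} = -14 + 3 = -11$)
$d = -335$
$B{\left(t \right)} = - \frac{335}{t}$
$105807 + B{\left(x{\left(-11 \right)} \right)} = 105807 - \frac{335}{-11} = 105807 - - \frac{335}{11} = 105807 + \frac{335}{11} = \frac{1164212}{11}$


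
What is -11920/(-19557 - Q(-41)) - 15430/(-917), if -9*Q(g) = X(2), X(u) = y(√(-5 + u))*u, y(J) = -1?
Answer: 80408206/4611593 ≈ 17.436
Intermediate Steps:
X(u) = -u
Q(g) = 2/9 (Q(g) = -(-1)*2/9 = -⅑*(-2) = 2/9)
-11920/(-19557 - Q(-41)) - 15430/(-917) = -11920/(-19557 - 1*2/9) - 15430/(-917) = -11920/(-19557 - 2/9) - 15430*(-1/917) = -11920/(-176015/9) + 15430/917 = -11920*(-9/176015) + 15430/917 = 21456/35203 + 15430/917 = 80408206/4611593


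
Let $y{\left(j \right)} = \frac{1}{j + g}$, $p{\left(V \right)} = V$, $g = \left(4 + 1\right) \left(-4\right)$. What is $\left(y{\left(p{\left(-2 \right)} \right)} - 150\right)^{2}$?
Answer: $\frac{10896601}{484} \approx 22514.0$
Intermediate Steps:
$g = -20$ ($g = 5 \left(-4\right) = -20$)
$y{\left(j \right)} = \frac{1}{-20 + j}$ ($y{\left(j \right)} = \frac{1}{j - 20} = \frac{1}{-20 + j}$)
$\left(y{\left(p{\left(-2 \right)} \right)} - 150\right)^{2} = \left(\frac{1}{-20 - 2} - 150\right)^{2} = \left(\frac{1}{-22} - 150\right)^{2} = \left(- \frac{1}{22} - 150\right)^{2} = \left(- \frac{3301}{22}\right)^{2} = \frac{10896601}{484}$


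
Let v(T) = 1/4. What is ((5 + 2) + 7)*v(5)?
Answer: 7/2 ≈ 3.5000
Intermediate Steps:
v(T) = 1/4
((5 + 2) + 7)*v(5) = ((5 + 2) + 7)*(1/4) = (7 + 7)*(1/4) = 14*(1/4) = 7/2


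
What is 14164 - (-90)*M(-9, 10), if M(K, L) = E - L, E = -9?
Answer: 12454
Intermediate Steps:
M(K, L) = -9 - L
14164 - (-90)*M(-9, 10) = 14164 - (-90)*(-9 - 1*10) = 14164 - (-90)*(-9 - 10) = 14164 - (-90)*(-19) = 14164 - 1*1710 = 14164 - 1710 = 12454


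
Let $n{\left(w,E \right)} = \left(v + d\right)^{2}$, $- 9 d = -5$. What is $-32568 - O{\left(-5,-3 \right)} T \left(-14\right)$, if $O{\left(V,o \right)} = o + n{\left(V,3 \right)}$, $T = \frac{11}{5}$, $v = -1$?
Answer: $- \frac{13224998}{405} \approx -32654.0$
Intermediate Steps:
$T = \frac{11}{5}$ ($T = 11 \cdot \frac{1}{5} = \frac{11}{5} \approx 2.2$)
$d = \frac{5}{9}$ ($d = \left(- \frac{1}{9}\right) \left(-5\right) = \frac{5}{9} \approx 0.55556$)
$n{\left(w,E \right)} = \frac{16}{81}$ ($n{\left(w,E \right)} = \left(-1 + \frac{5}{9}\right)^{2} = \left(- \frac{4}{9}\right)^{2} = \frac{16}{81}$)
$O{\left(V,o \right)} = \frac{16}{81} + o$ ($O{\left(V,o \right)} = o + \frac{16}{81} = \frac{16}{81} + o$)
$-32568 - O{\left(-5,-3 \right)} T \left(-14\right) = -32568 - \left(\frac{16}{81} - 3\right) \frac{11}{5} \left(-14\right) = -32568 - \left(- \frac{227}{81}\right) \frac{11}{5} \left(-14\right) = -32568 - \left(- \frac{2497}{405}\right) \left(-14\right) = -32568 - \frac{34958}{405} = - \frac{13224998}{405}$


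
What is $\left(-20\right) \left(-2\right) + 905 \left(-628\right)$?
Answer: $-568300$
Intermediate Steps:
$\left(-20\right) \left(-2\right) + 905 \left(-628\right) = 40 - 568340 = -568300$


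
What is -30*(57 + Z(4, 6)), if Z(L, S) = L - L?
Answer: -1710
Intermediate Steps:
Z(L, S) = 0
-30*(57 + Z(4, 6)) = -30*(57 + 0) = -30*57 = -1710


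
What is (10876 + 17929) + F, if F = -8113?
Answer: 20692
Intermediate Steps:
(10876 + 17929) + F = (10876 + 17929) - 8113 = 28805 - 8113 = 20692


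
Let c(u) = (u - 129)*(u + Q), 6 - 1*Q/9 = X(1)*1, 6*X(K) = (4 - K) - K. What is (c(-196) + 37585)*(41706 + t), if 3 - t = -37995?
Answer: 6751725840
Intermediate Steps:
X(K) = ⅔ - K/3 (X(K) = ((4 - K) - K)/6 = (4 - 2*K)/6 = ⅔ - K/3)
t = 37998 (t = 3 - 1*(-37995) = 3 + 37995 = 37998)
Q = 51 (Q = 54 - 9*(⅔ - ⅓*1) = 54 - 9*(⅔ - ⅓) = 54 - 3 = 51)
c(u) = (-129 + u)*(51 + u) (c(u) = (u - 129)*(u + 51) = (-129 + u)*(51 + u))
(c(-196) + 37585)*(41706 + t) = ((-6579 + (-196)² - 78*(-196)) + 37585)*(41706 + 37998) = ((-6579 + 38416 + 15288) + 37585)*79704 = (47125 + 37585)*79704 = 84710*79704 = 6751725840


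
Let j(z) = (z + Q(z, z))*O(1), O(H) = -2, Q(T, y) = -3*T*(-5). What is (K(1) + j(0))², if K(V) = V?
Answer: 1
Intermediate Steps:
Q(T, y) = 15*T
j(z) = -32*z (j(z) = (z + 15*z)*(-2) = (16*z)*(-2) = -32*z)
(K(1) + j(0))² = (1 - 32*0)² = (1 + 0)² = 1² = 1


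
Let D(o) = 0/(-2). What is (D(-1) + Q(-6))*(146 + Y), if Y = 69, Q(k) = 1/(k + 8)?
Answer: 215/2 ≈ 107.50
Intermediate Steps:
D(o) = 0 (D(o) = 0*(-½) = 0)
Q(k) = 1/(8 + k)
(D(-1) + Q(-6))*(146 + Y) = (0 + 1/(8 - 6))*(146 + 69) = (0 + 1/2)*215 = (0 + ½)*215 = (½)*215 = 215/2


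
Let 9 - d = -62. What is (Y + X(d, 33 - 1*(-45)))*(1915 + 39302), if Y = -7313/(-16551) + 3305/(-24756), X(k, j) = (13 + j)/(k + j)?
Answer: 256967949675349/6783416316 ≈ 37882.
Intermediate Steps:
d = 71 (d = 9 - 1*(-62) = 9 + 62 = 71)
X(k, j) = (13 + j)/(j + k)
Y = 42113191/136578852 (Y = -7313*(-1/16551) + 3305*(-1/24756) = 7313/16551 - 3305/24756 = 42113191/136578852 ≈ 0.30834)
(Y + X(d, 33 - 1*(-45)))*(1915 + 39302) = (42113191/136578852 + (13 + (33 - 1*(-45)))/((33 - 1*(-45)) + 71))*(1915 + 39302) = (42113191/136578852 + (13 + (33 + 45))/((33 + 45) + 71))*41217 = (42113191/136578852 + (13 + 78)/(78 + 71))*41217 = (42113191/136578852 + 91/149)*41217 = (18703540991/20350248948)*41217 = 256967949675349/6783416316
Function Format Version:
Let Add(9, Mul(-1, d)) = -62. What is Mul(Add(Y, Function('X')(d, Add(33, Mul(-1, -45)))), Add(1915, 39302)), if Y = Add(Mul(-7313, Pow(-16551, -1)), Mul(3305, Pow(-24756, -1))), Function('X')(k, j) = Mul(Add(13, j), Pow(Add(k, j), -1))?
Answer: Rational(256967949675349, 6783416316) ≈ 37882.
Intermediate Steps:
d = 71 (d = Add(9, Mul(-1, -62)) = Add(9, 62) = 71)
Function('X')(k, j) = Mul(Pow(Add(j, k), -1), Add(13, j)) (Function('X')(k, j) = Mul(Add(13, j), Pow(Add(j, k), -1)) = Mul(Pow(Add(j, k), -1), Add(13, j)))
Y = Rational(42113191, 136578852) (Y = Add(Mul(-7313, Rational(-1, 16551)), Mul(3305, Rational(-1, 24756))) = Add(Rational(7313, 16551), Rational(-3305, 24756)) = Rational(42113191, 136578852) ≈ 0.30834)
Mul(Add(Y, Function('X')(d, Add(33, Mul(-1, -45)))), Add(1915, 39302)) = Mul(Add(Rational(42113191, 136578852), Mul(Pow(Add(Add(33, Mul(-1, -45)), 71), -1), Add(13, Add(33, Mul(-1, -45))))), Add(1915, 39302)) = Mul(Add(Rational(42113191, 136578852), Mul(Pow(Add(Add(33, 45), 71), -1), Add(13, Add(33, 45)))), 41217) = Mul(Add(Rational(42113191, 136578852), Mul(Pow(Add(78, 71), -1), Add(13, 78))), 41217) = Mul(Add(Rational(42113191, 136578852), Mul(Pow(149, -1), 91)), 41217) = Mul(Add(Rational(42113191, 136578852), Mul(Rational(1, 149), 91)), 41217) = Mul(Add(Rational(42113191, 136578852), Rational(91, 149)), 41217) = Mul(Rational(18703540991, 20350248948), 41217) = Rational(256967949675349, 6783416316)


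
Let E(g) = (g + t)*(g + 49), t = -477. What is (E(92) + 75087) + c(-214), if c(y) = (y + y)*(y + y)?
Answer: 203986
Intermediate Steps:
c(y) = 4*y² (c(y) = (2*y)*(2*y) = 4*y²)
E(g) = (-477 + g)*(49 + g) (E(g) = (g - 477)*(g + 49) = (-477 + g)*(49 + g))
(E(92) + 75087) + c(-214) = ((-23373 + 92² - 428*92) + 75087) + 4*(-214)² = ((-23373 + 8464 - 39376) + 75087) + 4*45796 = (-54285 + 75087) + 183184 = 20802 + 183184 = 203986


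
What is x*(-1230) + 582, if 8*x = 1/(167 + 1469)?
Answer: 3807993/6544 ≈ 581.91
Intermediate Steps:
x = 1/13088 (x = 1/(8*(167 + 1469)) = (⅛)/1636 = (⅛)*(1/1636) = 1/13088 ≈ 7.6406e-5)
x*(-1230) + 582 = (1/13088)*(-1230) + 582 = -615/6544 + 582 = 3807993/6544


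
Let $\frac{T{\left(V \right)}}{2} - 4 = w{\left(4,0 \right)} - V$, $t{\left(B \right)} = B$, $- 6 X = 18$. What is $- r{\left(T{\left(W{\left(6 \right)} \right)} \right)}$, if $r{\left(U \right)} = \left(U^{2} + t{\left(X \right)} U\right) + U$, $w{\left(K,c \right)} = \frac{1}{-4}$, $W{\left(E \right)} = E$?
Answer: $- \frac{117}{4} \approx -29.25$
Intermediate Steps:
$X = -3$ ($X = \left(- \frac{1}{6}\right) 18 = -3$)
$w{\left(K,c \right)} = - \frac{1}{4}$
$T{\left(V \right)} = \frac{15}{2} - 2 V$ ($T{\left(V \right)} = 8 + 2 \left(- \frac{1}{4} - V\right) = 8 - \left(\frac{1}{2} + 2 V\right) = \frac{15}{2} - 2 V$)
$r{\left(U \right)} = U^{2} - 2 U$ ($r{\left(U \right)} = \left(U^{2} - 3 U\right) + U = U^{2} - 2 U$)
$- r{\left(T{\left(W{\left(6 \right)} \right)} \right)} = - \left(\frac{15}{2} - 12\right) \left(-2 + \left(\frac{15}{2} - 12\right)\right) = - \frac{\left(-9\right) \left(-2 - \frac{9}{2}\right)}{2} = - \frac{\left(-9\right) \left(-13\right)}{2 \cdot 2} = \left(-1\right) \frac{117}{4} = - \frac{117}{4}$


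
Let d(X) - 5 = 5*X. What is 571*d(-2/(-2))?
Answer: 5710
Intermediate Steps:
d(X) = 5 + 5*X
571*d(-2/(-2)) = 571*(5 + 5*(-2/(-2))) = 571*(5 + 5*(-2*(-½))) = 571*(5 + 5*1) = 571*(5 + 5) = 571*10 = 5710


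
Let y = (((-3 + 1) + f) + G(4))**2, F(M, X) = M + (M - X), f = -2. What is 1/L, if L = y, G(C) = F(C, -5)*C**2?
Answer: 1/41616 ≈ 2.4029e-5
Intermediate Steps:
F(M, X) = -X + 2*M
G(C) = C**2*(5 + 2*C) (G(C) = (-1*(-5) + 2*C)*C**2 = (5 + 2*C)*C**2 = C**2*(5 + 2*C))
y = 41616 (y = (((-3 + 1) - 2) + 4**2*(5 + 2*4))**2 = ((-2 - 2) + 16*(5 + 8))**2 = (-4 + 16*13)**2 = (-4 + 208)**2 = 204**2 = 41616)
L = 41616
1/L = 1/41616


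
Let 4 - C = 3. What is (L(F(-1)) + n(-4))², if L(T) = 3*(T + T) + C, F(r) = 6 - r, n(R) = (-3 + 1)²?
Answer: 2209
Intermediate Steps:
C = 1 (C = 4 - 1*3 = 4 - 3 = 1)
n(R) = 4 (n(R) = (-2)² = 4)
L(T) = 1 + 6*T (L(T) = 3*(T + T) + 1 = 3*(2*T) + 1 = 6*T + 1 = 1 + 6*T)
(L(F(-1)) + n(-4))² = ((1 + 6*(6 - 1*(-1))) + 4)² = ((1 + 6*(6 + 1)) + 4)² = ((1 + 6*7) + 4)² = ((1 + 42) + 4)² = (43 + 4)² = 47² = 2209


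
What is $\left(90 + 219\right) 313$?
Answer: $96717$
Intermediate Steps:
$\left(90 + 219\right) 313 = 309 \cdot 313 = 96717$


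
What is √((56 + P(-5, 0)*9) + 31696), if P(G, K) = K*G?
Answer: 126*√2 ≈ 178.19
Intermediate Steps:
P(G, K) = G*K
√((56 + P(-5, 0)*9) + 31696) = √((56 - 5*0*9) + 31696) = √((56 + 0*9) + 31696) = √((56 + 0) + 31696) = √(56 + 31696) = √31752 = 126*√2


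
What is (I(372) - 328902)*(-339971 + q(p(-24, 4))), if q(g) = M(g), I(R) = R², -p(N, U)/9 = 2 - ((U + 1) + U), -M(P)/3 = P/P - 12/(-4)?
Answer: 64772881194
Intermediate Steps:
M(P) = -12 (M(P) = -3*(P/P - 12/(-4)) = -3*(1 - 12*(-¼)) = -3*(1 + 3) = -3*4 = -12)
p(N, U) = -9 + 18*U (p(N, U) = -9*(2 - ((U + 1) + U)) = -9*(2 - ((1 + U) + U)) = -9*(2 - (1 + 2*U)) = -9*(2 + (-1 - 2*U)) = -9*(1 - 2*U) = -9 + 18*U)
q(g) = -12
(I(372) - 328902)*(-339971 + q(p(-24, 4))) = (372² - 328902)*(-339971 - 12) = (138384 - 328902)*(-339983) = -190518*(-339983) = 64772881194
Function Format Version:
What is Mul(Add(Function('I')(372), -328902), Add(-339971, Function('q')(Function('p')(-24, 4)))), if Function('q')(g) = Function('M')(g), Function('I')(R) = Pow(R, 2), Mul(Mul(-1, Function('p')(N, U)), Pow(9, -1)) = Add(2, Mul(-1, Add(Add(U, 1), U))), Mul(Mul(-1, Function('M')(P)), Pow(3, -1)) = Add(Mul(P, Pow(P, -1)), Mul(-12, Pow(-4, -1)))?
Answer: 64772881194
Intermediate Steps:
Function('M')(P) = -12 (Function('M')(P) = Mul(-3, Add(Mul(P, Pow(P, -1)), Mul(-12, Pow(-4, -1)))) = Mul(-3, Add(1, Mul(-12, Rational(-1, 4)))) = Mul(-3, Add(1, 3)) = Mul(-3, 4) = -12)
Function('p')(N, U) = Add(-9, Mul(18, U)) (Function('p')(N, U) = Mul(-9, Add(2, Mul(-1, Add(Add(U, 1), U)))) = Mul(-9, Add(2, Mul(-1, Add(Add(1, U), U)))) = Mul(-9, Add(2, Mul(-1, Add(1, Mul(2, U))))) = Mul(-9, Add(2, Add(-1, Mul(-2, U)))) = Mul(-9, Add(1, Mul(-2, U))) = Add(-9, Mul(18, U)))
Function('q')(g) = -12
Mul(Add(Function('I')(372), -328902), Add(-339971, Function('q')(Function('p')(-24, 4)))) = Mul(Add(Pow(372, 2), -328902), Add(-339971, -12)) = Mul(Add(138384, -328902), -339983) = Mul(-190518, -339983) = 64772881194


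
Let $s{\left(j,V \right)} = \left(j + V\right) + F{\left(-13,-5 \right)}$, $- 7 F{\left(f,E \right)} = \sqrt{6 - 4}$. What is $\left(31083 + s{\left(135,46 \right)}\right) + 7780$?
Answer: $39044 - \frac{\sqrt{2}}{7} \approx 39044.0$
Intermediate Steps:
$F{\left(f,E \right)} = - \frac{\sqrt{2}}{7}$ ($F{\left(f,E \right)} = - \frac{\sqrt{6 - 4}}{7} = - \frac{\sqrt{2}}{7}$)
$s{\left(j,V \right)} = V + j - \frac{\sqrt{2}}{7}$ ($s{\left(j,V \right)} = \left(j + V\right) - \frac{\sqrt{2}}{7} = \left(V + j\right) - \frac{\sqrt{2}}{7} = V + j - \frac{\sqrt{2}}{7}$)
$\left(31083 + s{\left(135,46 \right)}\right) + 7780 = \left(31083 + \left(46 + 135 - \frac{\sqrt{2}}{7}\right)\right) + 7780 = \left(31083 + \left(181 - \frac{\sqrt{2}}{7}\right)\right) + 7780 = \left(31264 - \frac{\sqrt{2}}{7}\right) + 7780 = 39044 - \frac{\sqrt{2}}{7}$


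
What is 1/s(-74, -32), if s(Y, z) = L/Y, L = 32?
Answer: -37/16 ≈ -2.3125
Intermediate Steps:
s(Y, z) = 32/Y
1/s(-74, -32) = 1/(32/(-74)) = 1/(32*(-1/74)) = 1/(-16/37) = -37/16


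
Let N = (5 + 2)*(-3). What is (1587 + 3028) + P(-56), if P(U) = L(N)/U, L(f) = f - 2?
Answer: 258463/56 ≈ 4615.4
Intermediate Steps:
N = -21 (N = 7*(-3) = -21)
L(f) = -2 + f
P(U) = -23/U (P(U) = (-2 - 21)/U = -23/U)
(1587 + 3028) + P(-56) = (1587 + 3028) - 23/(-56) = 4615 - 23*(-1/56) = 4615 + 23/56 = 258463/56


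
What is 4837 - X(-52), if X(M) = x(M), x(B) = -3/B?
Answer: 251521/52 ≈ 4836.9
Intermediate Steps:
X(M) = -3/M
4837 - X(-52) = 4837 - (-3)/(-52) = 4837 - (-3)*(-1)/52 = 4837 - 1*3/52 = 4837 - 3/52 = 251521/52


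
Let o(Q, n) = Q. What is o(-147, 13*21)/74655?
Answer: -7/3555 ≈ -0.0019691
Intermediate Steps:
o(-147, 13*21)/74655 = -147/74655 = -147*1/74655 = -7/3555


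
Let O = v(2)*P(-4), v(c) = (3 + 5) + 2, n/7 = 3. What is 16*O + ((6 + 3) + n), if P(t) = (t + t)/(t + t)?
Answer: 190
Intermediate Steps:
n = 21 (n = 7*3 = 21)
P(t) = 1 (P(t) = (2*t)/((2*t)) = (2*t)*(1/(2*t)) = 1)
v(c) = 10 (v(c) = 8 + 2 = 10)
O = 10 (O = 10*1 = 10)
16*O + ((6 + 3) + n) = 16*10 + ((6 + 3) + 21) = 160 + (9 + 21) = 160 + 30 = 190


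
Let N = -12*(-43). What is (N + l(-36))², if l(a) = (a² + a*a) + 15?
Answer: 9753129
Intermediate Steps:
l(a) = 15 + 2*a² (l(a) = (a² + a²) + 15 = 2*a² + 15 = 15 + 2*a²)
N = 516
(N + l(-36))² = (516 + (15 + 2*(-36)²))² = (516 + (15 + 2*1296))² = (516 + (15 + 2592))² = (516 + 2607)² = 3123² = 9753129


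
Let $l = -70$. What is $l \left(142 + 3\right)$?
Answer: $-10150$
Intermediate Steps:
$l \left(142 + 3\right) = - 70 \left(142 + 3\right) = \left(-70\right) 145 = -10150$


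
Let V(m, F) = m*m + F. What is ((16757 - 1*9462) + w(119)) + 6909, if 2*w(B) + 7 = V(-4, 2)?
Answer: 28419/2 ≈ 14210.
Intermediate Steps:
V(m, F) = F + m² (V(m, F) = m² + F = F + m²)
w(B) = 11/2 (w(B) = -7/2 + (2 + (-4)²)/2 = -7/2 + (2 + 16)/2 = -7/2 + (½)*18 = -7/2 + 9 = 11/2)
((16757 - 1*9462) + w(119)) + 6909 = ((16757 - 1*9462) + 11/2) + 6909 = ((16757 - 9462) + 11/2) + 6909 = (7295 + 11/2) + 6909 = 14601/2 + 6909 = 28419/2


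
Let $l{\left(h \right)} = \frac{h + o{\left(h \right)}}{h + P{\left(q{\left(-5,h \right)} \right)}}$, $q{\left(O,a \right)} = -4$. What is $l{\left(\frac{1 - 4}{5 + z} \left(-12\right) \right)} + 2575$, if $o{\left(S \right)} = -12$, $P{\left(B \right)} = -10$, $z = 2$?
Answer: $\frac{43799}{17} \approx 2576.4$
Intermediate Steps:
$l{\left(h \right)} = \frac{-12 + h}{-10 + h}$ ($l{\left(h \right)} = \frac{h - 12}{h - 10} = \frac{-12 + h}{-10 + h}$)
$l{\left(\frac{1 - 4}{5 + z} \left(-12\right) \right)} + 2575 = \frac{-12 + \frac{1 - 4}{5 + 2} \left(-12\right)}{-10 + \frac{1 - 4}{5 + 2} \left(-12\right)} + 2575 = \frac{-12 + - \frac{3}{7} \left(-12\right)}{-10 + - \frac{3}{7} \left(-12\right)} + 2575 = \frac{-12 + \left(-3\right) \frac{1}{7} \left(-12\right)}{-10 + \left(-3\right) \frac{1}{7} \left(-12\right)} + 2575 = \frac{-12 - - \frac{36}{7}}{-10 - - \frac{36}{7}} + 2575 = \frac{-12 + \frac{36}{7}}{-10 + \frac{36}{7}} + 2575 = \frac{1}{- \frac{34}{7}} \left(- \frac{48}{7}\right) + 2575 = \left(- \frac{7}{34}\right) \left(- \frac{48}{7}\right) + 2575 = \frac{24}{17} + 2575 = \frac{43799}{17}$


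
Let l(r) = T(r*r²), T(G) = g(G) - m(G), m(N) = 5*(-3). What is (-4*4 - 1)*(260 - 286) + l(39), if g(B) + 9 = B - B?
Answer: 448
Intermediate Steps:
g(B) = -9 (g(B) = -9 + (B - B) = -9 + 0 = -9)
m(N) = -15
T(G) = 6 (T(G) = -9 - 1*(-15) = -9 + 15 = 6)
l(r) = 6
(-4*4 - 1)*(260 - 286) + l(39) = (-4*4 - 1)*(260 - 286) + 6 = (-16 - 1)*(-26) + 6 = -17*(-26) + 6 = 442 + 6 = 448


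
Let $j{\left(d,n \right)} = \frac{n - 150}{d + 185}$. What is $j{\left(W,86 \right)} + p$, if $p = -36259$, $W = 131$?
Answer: $- \frac{2864477}{79} \approx -36259.0$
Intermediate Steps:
$j{\left(d,n \right)} = \frac{-150 + n}{185 + d}$
$j{\left(W,86 \right)} + p = \frac{-150 + 86}{185 + 131} - 36259 = \frac{1}{316} \left(-64\right) - 36259 = - \frac{16}{79} - 36259 = - \frac{2864477}{79}$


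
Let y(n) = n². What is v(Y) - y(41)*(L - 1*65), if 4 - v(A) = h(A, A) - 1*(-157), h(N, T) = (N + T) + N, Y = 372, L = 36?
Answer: 47480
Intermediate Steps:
h(N, T) = T + 2*N
v(A) = -153 - 3*A (v(A) = 4 - ((A + 2*A) - 1*(-157)) = 4 - (3*A + 157) = 4 - (157 + 3*A) = 4 + (-157 - 3*A) = -153 - 3*A)
v(Y) - y(41)*(L - 1*65) = (-153 - 3*372) - 41²*(36 - 1*65) = (-153 - 1116) - 1681*(36 - 65) = -1269 - 1681*(-29) = -1269 - 1*(-48749) = -1269 + 48749 = 47480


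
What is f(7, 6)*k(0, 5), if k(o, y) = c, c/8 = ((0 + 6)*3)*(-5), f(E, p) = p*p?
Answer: -25920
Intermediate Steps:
f(E, p) = p²
c = -720 (c = 8*(((0 + 6)*3)*(-5)) = 8*((6*3)*(-5)) = 8*(18*(-5)) = 8*(-90) = -720)
k(o, y) = -720
f(7, 6)*k(0, 5) = 6²*(-720) = 36*(-720) = -25920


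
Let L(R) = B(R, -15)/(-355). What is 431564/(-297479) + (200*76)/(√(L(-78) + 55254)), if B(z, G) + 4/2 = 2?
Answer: -61652/42497 + 7600*√55254/27627 ≈ 63.213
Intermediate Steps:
B(z, G) = 0 (B(z, G) = -2 + 2 = 0)
L(R) = 0 (L(R) = 0/(-355) = 0*(-1/355) = 0)
431564/(-297479) + (200*76)/(√(L(-78) + 55254)) = 431564/(-297479) + (200*76)/(√(0 + 55254)) = 431564*(-1/297479) + 15200/(√55254) = -61652/42497 + 15200*(√55254/55254) = -61652/42497 + 7600*√55254/27627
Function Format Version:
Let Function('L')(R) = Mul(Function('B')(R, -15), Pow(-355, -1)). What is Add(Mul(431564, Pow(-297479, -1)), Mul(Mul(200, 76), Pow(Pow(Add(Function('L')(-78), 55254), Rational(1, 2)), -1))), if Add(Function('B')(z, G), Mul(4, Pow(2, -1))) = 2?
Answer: Add(Rational(-61652, 42497), Mul(Rational(7600, 27627), Pow(55254, Rational(1, 2)))) ≈ 63.213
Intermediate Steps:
Function('B')(z, G) = 0 (Function('B')(z, G) = Add(-2, 2) = 0)
Function('L')(R) = 0 (Function('L')(R) = Mul(0, Pow(-355, -1)) = Mul(0, Rational(-1, 355)) = 0)
Add(Mul(431564, Pow(-297479, -1)), Mul(Mul(200, 76), Pow(Pow(Add(Function('L')(-78), 55254), Rational(1, 2)), -1))) = Add(Mul(431564, Pow(-297479, -1)), Mul(Mul(200, 76), Pow(Pow(Add(0, 55254), Rational(1, 2)), -1))) = Add(Mul(431564, Rational(-1, 297479)), Mul(15200, Pow(Pow(55254, Rational(1, 2)), -1))) = Add(Rational(-61652, 42497), Mul(15200, Mul(Rational(1, 55254), Pow(55254, Rational(1, 2))))) = Add(Rational(-61652, 42497), Mul(Rational(7600, 27627), Pow(55254, Rational(1, 2))))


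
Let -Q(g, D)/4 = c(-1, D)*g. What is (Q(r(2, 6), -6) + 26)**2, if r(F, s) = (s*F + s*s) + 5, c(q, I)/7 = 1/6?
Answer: 440896/9 ≈ 48988.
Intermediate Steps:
c(q, I) = 7/6
r(F, s) = 5 + s**2 + F*s (r(F, s) = (F*s + s**2) + 5 = (s**2 + F*s) + 5 = 5 + s**2 + F*s)
Q(g, D) = -14*g/3
(Q(r(2, 6), -6) + 26)**2 = (-14*(5 + 6**2 + 2*6)/3 + 26)**2 = (-14*(5 + 36 + 12)/3 + 26)**2 = (-14/3*53 + 26)**2 = (-742/3 + 26)**2 = (-664/3)**2 = 440896/9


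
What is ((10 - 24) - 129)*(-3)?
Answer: 429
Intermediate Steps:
((10 - 24) - 129)*(-3) = (-14 - 129)*(-3) = -143*(-3) = 429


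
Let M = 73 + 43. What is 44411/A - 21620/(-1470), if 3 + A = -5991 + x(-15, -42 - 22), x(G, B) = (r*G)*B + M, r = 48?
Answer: 93445141/5909694 ≈ 15.812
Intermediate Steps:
M = 116
x(G, B) = 116 + 48*B*G (x(G, B) = (48*G)*B + 116 = 48*B*G + 116 = 116 + 48*B*G)
A = 40202 (A = -3 + (-5991 + (116 + 48*(-42 - 22)*(-15))) = -3 + (-5991 + (116 + 48*(-64)*(-15))) = -3 + (-5991 + (116 + 46080)) = -3 + (-5991 + 46196) = -3 + 40205 = 40202)
44411/A - 21620/(-1470) = 44411/40202 - 21620/(-1470) = 44411*(1/40202) - 21620*(-1/1470) = 44411/40202 + 2162/147 = 93445141/5909694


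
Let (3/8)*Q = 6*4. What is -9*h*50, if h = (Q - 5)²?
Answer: -1566450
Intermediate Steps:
Q = 64 (Q = 8*(6*4)/3 = (8/3)*24 = 64)
h = 3481 (h = (64 - 5)² = 59² = 3481)
-9*h*50 = -9*3481*50 = -31329*50 = -1566450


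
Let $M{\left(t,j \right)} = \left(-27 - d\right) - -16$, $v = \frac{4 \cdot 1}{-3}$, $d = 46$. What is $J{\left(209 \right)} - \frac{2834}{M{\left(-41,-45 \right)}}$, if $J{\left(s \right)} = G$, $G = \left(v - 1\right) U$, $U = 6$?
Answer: $\frac{2036}{57} \approx 35.719$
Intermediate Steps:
$v = - \frac{4}{3}$ ($v = 4 \left(- \frac{1}{3}\right) = - \frac{4}{3} \approx -1.3333$)
$G = -14$ ($G = \left(- \frac{4}{3} - 1\right) 6 = \left(- \frac{7}{3}\right) 6 = -14$)
$M{\left(t,j \right)} = -57$ ($M{\left(t,j \right)} = \left(-27 - 46\right) - -16 = \left(-27 - 46\right) + 16 = -73 + 16 = -57$)
$J{\left(s \right)} = -14$
$J{\left(209 \right)} - \frac{2834}{M{\left(-41,-45 \right)}} = -14 - \frac{2834}{-57} = -14 - 2834 \left(- \frac{1}{57}\right) = -14 - - \frac{2834}{57} = -14 + \frac{2834}{57} = \frac{2036}{57}$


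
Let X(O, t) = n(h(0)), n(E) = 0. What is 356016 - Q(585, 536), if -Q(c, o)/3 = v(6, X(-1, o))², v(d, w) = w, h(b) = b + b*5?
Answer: 356016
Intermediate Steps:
h(b) = 6*b (h(b) = b + 5*b = 6*b)
X(O, t) = 0
Q(c, o) = 0 (Q(c, o) = -3*0² = -3*0 = 0)
356016 - Q(585, 536) = 356016 - 1*0 = 356016 + 0 = 356016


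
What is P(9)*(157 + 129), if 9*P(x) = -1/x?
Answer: -286/81 ≈ -3.5309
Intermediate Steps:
P(x) = -1/(9*x) (P(x) = (-1/x)/9 = -1/(9*x))
P(9)*(157 + 129) = (-⅑/9)*(157 + 129) = -⅑*⅑*286 = -1/81*286 = -286/81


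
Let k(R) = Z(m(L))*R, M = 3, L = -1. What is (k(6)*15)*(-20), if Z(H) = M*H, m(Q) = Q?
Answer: 5400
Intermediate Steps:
Z(H) = 3*H
k(R) = -3*R (k(R) = (3*(-1))*R = -3*R)
(k(6)*15)*(-20) = (-3*6*15)*(-20) = -18*15*(-20) = -270*(-20) = 5400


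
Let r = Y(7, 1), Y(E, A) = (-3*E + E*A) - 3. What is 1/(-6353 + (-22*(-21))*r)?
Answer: -1/14207 ≈ -7.0388e-5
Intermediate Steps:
Y(E, A) = -3 - 3*E + A*E (Y(E, A) = (-3*E + A*E) - 3 = -3 - 3*E + A*E)
r = -17 (r = -3 - 3*7 + 1*7 = -3 - 21 + 7 = -17)
1/(-6353 + (-22*(-21))*r) = 1/(-6353 - 22*(-21)*(-17)) = 1/(-6353 + 462*(-17)) = 1/(-6353 - 7854) = 1/(-14207) = -1/14207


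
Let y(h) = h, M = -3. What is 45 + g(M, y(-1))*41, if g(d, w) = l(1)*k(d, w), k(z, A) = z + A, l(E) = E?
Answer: -119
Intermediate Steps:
k(z, A) = A + z
g(d, w) = d + w (g(d, w) = 1*(w + d) = 1*(d + w) = d + w)
45 + g(M, y(-1))*41 = 45 + (-3 - 1)*41 = 45 - 4*41 = 45 - 164 = -119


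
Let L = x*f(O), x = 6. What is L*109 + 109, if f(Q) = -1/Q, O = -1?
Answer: 763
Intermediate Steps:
L = 6 (L = 6*(-1/(-1)) = 6*(-1*(-1)) = 6*1 = 6)
L*109 + 109 = 6*109 + 109 = 654 + 109 = 763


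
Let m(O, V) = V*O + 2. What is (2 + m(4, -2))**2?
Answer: 16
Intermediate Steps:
m(O, V) = 2 + O*V (m(O, V) = O*V + 2 = 2 + O*V)
(2 + m(4, -2))**2 = (2 + (2 + 4*(-2)))**2 = (2 + (2 - 8))**2 = (2 - 6)**2 = (-4)**2 = 16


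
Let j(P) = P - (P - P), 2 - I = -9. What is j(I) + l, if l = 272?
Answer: 283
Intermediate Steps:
I = 11 (I = 2 - 1*(-9) = 2 + 9 = 11)
j(P) = P (j(P) = P - 1*0 = P + 0 = P)
j(I) + l = 11 + 272 = 283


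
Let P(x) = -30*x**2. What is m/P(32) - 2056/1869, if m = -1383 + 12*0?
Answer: -20191831/19138560 ≈ -1.0550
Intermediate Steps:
m = -1383 (m = -1383 + 0 = -1383)
m/P(32) - 2056/1869 = -1383/((-30*32**2)) - 2056/1869 = -1383/((-30*1024)) - 2056*1/1869 = -1383/(-30720) - 2056/1869 = -1383*(-1/30720) - 2056/1869 = 461/10240 - 2056/1869 = -20191831/19138560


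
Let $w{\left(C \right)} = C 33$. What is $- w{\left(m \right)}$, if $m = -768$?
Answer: $25344$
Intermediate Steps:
$w{\left(C \right)} = 33 C$
$- w{\left(m \right)} = - 33 \left(-768\right) = \left(-1\right) \left(-25344\right) = 25344$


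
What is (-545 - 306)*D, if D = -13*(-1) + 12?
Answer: -21275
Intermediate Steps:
D = 25 (D = 13 + 12 = 25)
(-545 - 306)*D = (-545 - 306)*25 = -851*25 = -21275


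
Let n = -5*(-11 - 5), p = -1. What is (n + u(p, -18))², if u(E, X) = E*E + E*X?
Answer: 9801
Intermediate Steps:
u(E, X) = E² + E*X
n = 80 (n = -5*(-16) = 80)
(n + u(p, -18))² = (80 - (-1 - 18))² = (80 - 1*(-19))² = (80 + 19)² = 99² = 9801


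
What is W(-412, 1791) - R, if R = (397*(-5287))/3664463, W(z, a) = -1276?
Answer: -4673755849/3664463 ≈ -1275.4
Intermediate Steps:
R = -2098939/3664463 (R = -2098939*1/3664463 = -2098939/3664463 ≈ -0.57278)
W(-412, 1791) - R = -1276 - 1*(-2098939/3664463) = -1276 + 2098939/3664463 = -4673755849/3664463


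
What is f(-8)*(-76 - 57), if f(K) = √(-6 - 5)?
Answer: -133*I*√11 ≈ -441.11*I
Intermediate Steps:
f(K) = I*√11 (f(K) = √(-11) = I*√11)
f(-8)*(-76 - 57) = (I*√11)*(-76 - 57) = (I*√11)*(-133) = -133*I*√11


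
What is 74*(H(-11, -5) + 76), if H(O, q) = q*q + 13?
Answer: 8436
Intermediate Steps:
H(O, q) = 13 + q² (H(O, q) = q² + 13 = 13 + q²)
74*(H(-11, -5) + 76) = 74*((13 + (-5)²) + 76) = 74*((13 + 25) + 76) = 74*(38 + 76) = 74*114 = 8436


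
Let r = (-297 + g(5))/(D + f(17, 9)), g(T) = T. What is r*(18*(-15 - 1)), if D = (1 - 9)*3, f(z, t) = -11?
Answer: -84096/35 ≈ -2402.7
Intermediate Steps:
D = -24 (D = -8*3 = -24)
r = 292/35 (r = (-297 + 5)/(-24 - 11) = -292/(-35) = -292*(-1/35) = 292/35 ≈ 8.3428)
r*(18*(-15 - 1)) = 292*(18*(-15 - 1))/35 = 292*(18*(-16))/35 = (292/35)*(-288) = -84096/35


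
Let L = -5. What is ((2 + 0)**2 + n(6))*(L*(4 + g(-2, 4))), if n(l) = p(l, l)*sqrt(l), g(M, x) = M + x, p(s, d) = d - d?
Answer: -120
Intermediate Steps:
p(s, d) = 0
n(l) = 0 (n(l) = 0*sqrt(l) = 0)
((2 + 0)**2 + n(6))*(L*(4 + g(-2, 4))) = ((2 + 0)**2 + 0)*(-5*(4 + (-2 + 4))) = (2**2 + 0)*(-5*(4 + 2)) = (4 + 0)*(-5*6) = 4*(-30) = -120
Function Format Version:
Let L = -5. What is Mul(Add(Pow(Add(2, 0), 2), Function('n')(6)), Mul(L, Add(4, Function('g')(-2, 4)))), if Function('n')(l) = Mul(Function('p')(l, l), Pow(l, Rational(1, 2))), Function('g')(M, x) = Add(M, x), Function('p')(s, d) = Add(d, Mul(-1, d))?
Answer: -120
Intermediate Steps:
Function('p')(s, d) = 0
Function('n')(l) = 0 (Function('n')(l) = Mul(0, Pow(l, Rational(1, 2))) = 0)
Mul(Add(Pow(Add(2, 0), 2), Function('n')(6)), Mul(L, Add(4, Function('g')(-2, 4)))) = Mul(Add(Pow(Add(2, 0), 2), 0), Mul(-5, Add(4, Add(-2, 4)))) = Mul(Add(Pow(2, 2), 0), Mul(-5, Add(4, 2))) = Mul(Add(4, 0), Mul(-5, 6)) = Mul(4, -30) = -120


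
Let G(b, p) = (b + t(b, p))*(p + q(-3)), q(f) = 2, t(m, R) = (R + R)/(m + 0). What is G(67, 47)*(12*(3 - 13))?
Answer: -26948040/67 ≈ -4.0221e+5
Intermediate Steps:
t(m, R) = 2*R/m (t(m, R) = (2*R)/m = 2*R/m)
G(b, p) = (2 + p)*(b + 2*p/b) (G(b, p) = (b + 2*p/b)*(p + 2) = (b + 2*p/b)*(2 + p) = (2 + p)*(b + 2*p/b))
G(67, 47)*(12*(3 - 13)) = ((2*47**2 + 4*47 + 67**2*(2 + 47))/67)*(12*(3 - 13)) = ((2*2209 + 188 + 4489*49)/67)*(12*(-10)) = ((4418 + 188 + 219961)/67)*(-120) = ((1/67)*224567)*(-120) = (224567/67)*(-120) = -26948040/67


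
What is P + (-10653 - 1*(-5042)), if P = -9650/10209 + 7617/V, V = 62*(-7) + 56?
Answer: -2414918875/428778 ≈ -5632.1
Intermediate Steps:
V = -378 (V = -434 + 56 = -378)
P = -9045517/428778 (P = -9650/10209 + 7617/(-378) = -9650*1/10209 + 7617*(-1/378) = -9650/10209 - 2539/126 = -9045517/428778 ≈ -21.096)
P + (-10653 - 1*(-5042)) = -9045517/428778 + (-10653 - 1*(-5042)) = -9045517/428778 + (-10653 + 5042) = -9045517/428778 - 5611 = -2414918875/428778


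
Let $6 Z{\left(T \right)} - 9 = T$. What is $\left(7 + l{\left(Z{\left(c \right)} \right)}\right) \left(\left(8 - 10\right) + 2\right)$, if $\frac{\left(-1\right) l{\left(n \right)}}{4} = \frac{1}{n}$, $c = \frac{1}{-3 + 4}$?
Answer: $0$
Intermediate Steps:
$c = 1$ ($c = 1^{-1} = 1$)
$Z{\left(T \right)} = \frac{3}{2} + \frac{T}{6}$
$l{\left(n \right)} = - \frac{4}{n}$
$\left(7 + l{\left(Z{\left(c \right)} \right)}\right) \left(\left(8 - 10\right) + 2\right) = \left(7 - \frac{4}{\frac{3}{2} + \frac{1}{6} \cdot 1}\right) \left(\left(8 - 10\right) + 2\right) = \left(7 - \frac{4}{\frac{3}{2} + \frac{1}{6}}\right) \left(-2 + 2\right) = \left(7 - \frac{4}{\frac{5}{3}}\right) 0 = \left(7 - \frac{12}{5}\right) 0 = \frac{23}{5} \cdot 0 = 0$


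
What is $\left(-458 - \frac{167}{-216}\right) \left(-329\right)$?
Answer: $\frac{32492369}{216} \approx 1.5043 \cdot 10^{5}$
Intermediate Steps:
$\left(-458 - \frac{167}{-216}\right) \left(-329\right) = \left(-458 - - \frac{167}{216}\right) \left(-329\right) = \left(-458 + \frac{167}{216}\right) \left(-329\right) = \left(- \frac{98761}{216}\right) \left(-329\right) = \frac{32492369}{216}$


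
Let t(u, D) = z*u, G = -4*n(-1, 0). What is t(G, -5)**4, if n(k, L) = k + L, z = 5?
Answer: 160000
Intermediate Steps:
n(k, L) = L + k
G = 4 (G = -4*(0 - 1) = -4*(-1) = 4)
t(u, D) = 5*u
t(G, -5)**4 = (5*4)**4 = 20**4 = 160000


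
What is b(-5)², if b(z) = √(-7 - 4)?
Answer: -11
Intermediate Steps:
b(z) = I*√11 (b(z) = √(-11) = I*√11)
b(-5)² = (I*√11)² = -11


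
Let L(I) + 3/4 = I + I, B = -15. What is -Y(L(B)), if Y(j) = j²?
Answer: -15129/16 ≈ -945.56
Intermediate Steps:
L(I) = -¾ + 2*I (L(I) = -¾ + (I + I) = -¾ + 2*I)
-Y(L(B)) = -(-¾ + 2*(-15))² = -(-¾ - 30)² = -(-123/4)² = -1*15129/16 = -15129/16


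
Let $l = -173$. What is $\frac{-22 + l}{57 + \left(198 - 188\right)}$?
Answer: $- \frac{195}{67} \approx -2.9104$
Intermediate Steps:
$\frac{-22 + l}{57 + \left(198 - 188\right)} = \frac{-22 - 173}{57 + \left(198 - 188\right)} = - \frac{195}{57 + \left(198 - 188\right)} = - \frac{195}{57 + 10} = - \frac{195}{67}$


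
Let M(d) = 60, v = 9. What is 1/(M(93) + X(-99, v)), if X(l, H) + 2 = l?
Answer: -1/41 ≈ -0.024390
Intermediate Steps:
X(l, H) = -2 + l
1/(M(93) + X(-99, v)) = 1/(60 + (-2 - 99)) = 1/(60 - 101) = 1/(-41) = -1/41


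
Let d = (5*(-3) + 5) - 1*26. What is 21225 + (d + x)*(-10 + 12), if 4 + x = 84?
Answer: 21313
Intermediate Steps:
d = -36 (d = (-15 + 5) - 26 = -10 - 26 = -36)
x = 80 (x = -4 + 84 = 80)
21225 + (d + x)*(-10 + 12) = 21225 + (-36 + 80)*(-10 + 12) = 21225 + 44*2 = 21225 + 88 = 21313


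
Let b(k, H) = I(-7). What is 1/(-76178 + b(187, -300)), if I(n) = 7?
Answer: -1/76171 ≈ -1.3128e-5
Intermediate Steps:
b(k, H) = 7
1/(-76178 + b(187, -300)) = 1/(-76178 + 7) = 1/(-76171) = -1/76171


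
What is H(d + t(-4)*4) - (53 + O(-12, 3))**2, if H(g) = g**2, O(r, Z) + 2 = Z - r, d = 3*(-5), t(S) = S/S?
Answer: -4235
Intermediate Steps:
t(S) = 1
d = -15
O(r, Z) = -2 + Z - r (O(r, Z) = -2 + (Z - r) = -2 + Z - r)
H(d + t(-4)*4) - (53 + O(-12, 3))**2 = (-15 + 1*4)**2 - (53 + (-2 + 3 - 1*(-12)))**2 = (-15 + 4)**2 - (53 + (-2 + 3 + 12))**2 = (-11)**2 - (53 + 13)**2 = 121 - 1*66**2 = 121 - 1*4356 = 121 - 4356 = -4235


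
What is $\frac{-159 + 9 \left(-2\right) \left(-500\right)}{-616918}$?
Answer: $- \frac{8841}{616918} \approx -0.014331$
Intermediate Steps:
$\frac{-159 + 9 \left(-2\right) \left(-500\right)}{-616918} = \left(-159 - -9000\right) \left(- \frac{1}{616918}\right) = \left(-159 + 9000\right) \left(- \frac{1}{616918}\right) = 8841 \left(- \frac{1}{616918}\right) = - \frac{8841}{616918}$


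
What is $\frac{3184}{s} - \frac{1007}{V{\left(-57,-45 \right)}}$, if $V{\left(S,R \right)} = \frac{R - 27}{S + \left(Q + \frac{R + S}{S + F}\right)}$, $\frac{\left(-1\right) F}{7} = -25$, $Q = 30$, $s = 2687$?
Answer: $- \frac{369568697}{951198} \approx -388.53$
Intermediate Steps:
$F = 175$ ($F = \left(-7\right) \left(-25\right) = 175$)
$V{\left(S,R \right)} = \frac{-27 + R}{30 + S + \frac{R + S}{175 + S}}$ ($V{\left(S,R \right)} = \frac{R - 27}{S + \left(30 + \frac{R + S}{S + 175}\right)} = \frac{-27 + R}{S + \left(30 + \frac{R + S}{175 + S}\right)} = \frac{-27 + R}{30 + S + \frac{R + S}{175 + S}}$)
$\frac{3184}{s} - \frac{1007}{V{\left(-57,-45 \right)}} = \frac{3184}{2687} - \frac{1007}{\frac{1}{5250 - 45 + \left(-57\right)^{2} + 206 \left(-57\right)} \left(-4725 - -1539 + 175 \left(-45\right) - -2565\right)} = 3184 \cdot \frac{1}{2687} - \frac{1007}{\frac{1}{5250 - 45 + 3249 - 11742} \left(-4725 + 1539 - 7875 + 2565\right)} = \frac{3184}{2687} - \frac{1007}{\frac{1}{-3288} \left(-8496\right)} = \frac{3184}{2687} - \frac{1007}{\left(- \frac{1}{3288}\right) \left(-8496\right)} = \frac{3184}{2687} - \frac{1007}{\frac{354}{137}} = \frac{3184}{2687} - \frac{137959}{354} = - \frac{369568697}{951198}$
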